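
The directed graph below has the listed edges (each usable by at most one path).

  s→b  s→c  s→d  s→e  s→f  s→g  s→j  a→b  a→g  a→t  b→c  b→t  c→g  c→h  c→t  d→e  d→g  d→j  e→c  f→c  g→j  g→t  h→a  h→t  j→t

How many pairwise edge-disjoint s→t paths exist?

5

Assign every edge capacity 1; by Menger, the answer equals the max flow.
Path s→b→t (+1); total 1.
Path s→c→t (+1); total 2.
Path s→g→t (+1); total 3.
Path s→j→t (+1); total 4.
Path s→e→c→h→t (+1); total 5.
No residual s→t path; max flow = 5.
Certifying cut of size 5: {c→h, c→t, g→t, j→t, s→b}.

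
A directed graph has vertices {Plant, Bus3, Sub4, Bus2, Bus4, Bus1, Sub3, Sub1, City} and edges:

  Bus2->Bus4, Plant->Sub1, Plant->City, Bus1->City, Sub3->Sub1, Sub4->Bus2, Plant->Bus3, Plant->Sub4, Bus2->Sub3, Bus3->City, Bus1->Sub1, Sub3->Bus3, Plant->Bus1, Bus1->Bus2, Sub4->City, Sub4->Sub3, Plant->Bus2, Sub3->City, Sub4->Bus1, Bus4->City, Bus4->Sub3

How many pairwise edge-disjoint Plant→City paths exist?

Assign every edge capacity 1; by Menger, the answer equals the max flow.
Path Plant→City (+1); total 1.
Path Plant→Bus3→City (+1); total 2.
Path Plant→Sub4→City (+1); total 3.
Path Plant→Bus1→City (+1); total 4.
Path Plant→Bus2→Bus4→City (+1); total 5.
No residual Plant→City path; max flow = 5.
Certifying cut of size 5: {Plant→Bus1, Plant→Bus2, Plant→Bus3, Plant→City, Plant→Sub4}.

5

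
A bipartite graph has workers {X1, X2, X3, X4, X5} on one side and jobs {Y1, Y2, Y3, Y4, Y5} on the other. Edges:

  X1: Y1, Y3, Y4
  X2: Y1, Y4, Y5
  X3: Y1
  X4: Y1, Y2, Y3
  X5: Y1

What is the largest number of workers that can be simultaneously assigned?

Unit-capacity flow: source→left, listed edges, right→sink; max matching = max flow.
Augmenting path X1→Y1 (+1); matched 1.
Augmenting path X2→Y4 (+1); matched 2.
Augmenting path X4→Y2 (+1); matched 3.
Augmenting path X3→Y1→X1→Y3 (+1); matched 4.
No augmenting path remains; maximum matching = 4.
König certificate: {X1, X2, X4, Y1} is a vertex cover of size 4 (every listed pair touches it), so no matching can be larger.

4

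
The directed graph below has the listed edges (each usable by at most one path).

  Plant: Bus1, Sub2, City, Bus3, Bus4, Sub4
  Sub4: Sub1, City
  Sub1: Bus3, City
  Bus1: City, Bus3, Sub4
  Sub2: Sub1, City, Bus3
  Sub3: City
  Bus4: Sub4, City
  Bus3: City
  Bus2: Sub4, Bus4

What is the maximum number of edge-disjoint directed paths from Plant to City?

Assign every edge capacity 1; by Menger, the answer equals the max flow.
Path Plant→City (+1); total 1.
Path Plant→Sub2→City (+1); total 2.
Path Plant→Bus1→City (+1); total 3.
Path Plant→Bus4→City (+1); total 4.
Path Plant→Sub4→City (+1); total 5.
Path Plant→Bus3→City (+1); total 6.
No residual Plant→City path; max flow = 6.
Certifying cut of size 6: {Plant→Bus1, Plant→Bus3, Plant→Bus4, Plant→City, Plant→Sub2, Plant→Sub4}.

6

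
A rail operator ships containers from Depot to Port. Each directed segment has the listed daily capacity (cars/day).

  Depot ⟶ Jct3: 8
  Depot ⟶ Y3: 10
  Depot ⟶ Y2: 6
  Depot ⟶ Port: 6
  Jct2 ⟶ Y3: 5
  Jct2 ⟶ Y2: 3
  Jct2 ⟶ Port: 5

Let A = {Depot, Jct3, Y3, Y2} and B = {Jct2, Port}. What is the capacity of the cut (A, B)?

6

Edges leaving {Depot, Jct3, Y3, Y2}: Depot→Port (6).
Cut capacity = 6 = 6.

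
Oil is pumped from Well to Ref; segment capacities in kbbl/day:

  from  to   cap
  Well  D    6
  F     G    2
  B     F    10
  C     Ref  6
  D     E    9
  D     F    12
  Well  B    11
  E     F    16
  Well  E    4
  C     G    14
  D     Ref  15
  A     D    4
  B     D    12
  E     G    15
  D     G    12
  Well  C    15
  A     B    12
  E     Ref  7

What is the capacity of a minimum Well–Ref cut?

Augment Well→C→Ref: bottleneck 6, flow now 6.
Augment Well→D→Ref: bottleneck 6, flow now 12.
Augment Well→E→Ref: bottleneck 4, flow now 16.
Augment Well→B→D→Ref: bottleneck 9, flow now 25.
Augment Well→B→D→E→Ref: bottleneck 2, flow now 27.
No augmenting path remains; maximum flow = 27.
By max-flow min-cut, the minimum cut capacity equals the max flow.
In the residual graph, reachable from Well: {Well, C, G}.
Min-cut edges: Well→B (11), Well→D (6), Well→E (4), C→Ref (6); capacity 11 + 6 + 4 + 6 = 27.

27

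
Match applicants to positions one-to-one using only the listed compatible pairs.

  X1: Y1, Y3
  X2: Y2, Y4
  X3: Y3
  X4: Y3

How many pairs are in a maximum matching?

Unit-capacity flow: source→left, listed edges, right→sink; max matching = max flow.
Augmenting path X1→Y1 (+1); matched 1.
Augmenting path X2→Y2 (+1); matched 2.
Augmenting path X3→Y3 (+1); matched 3.
No augmenting path remains; maximum matching = 3.
König certificate: {X1, X2, Y3} is a vertex cover of size 3 (every listed pair touches it), so no matching can be larger.

3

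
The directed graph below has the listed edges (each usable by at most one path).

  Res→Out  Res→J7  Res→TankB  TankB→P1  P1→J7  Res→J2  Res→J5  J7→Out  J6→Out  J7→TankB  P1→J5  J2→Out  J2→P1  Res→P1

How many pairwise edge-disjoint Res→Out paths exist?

3

Assign every edge capacity 1; by Menger, the answer equals the max flow.
Path Res→Out (+1); total 1.
Path Res→J7→Out (+1); total 2.
Path Res→J2→Out (+1); total 3.
No residual Res→Out path; max flow = 3.
Certifying cut of size 3: {J7→Out, Res→J2, Res→Out}.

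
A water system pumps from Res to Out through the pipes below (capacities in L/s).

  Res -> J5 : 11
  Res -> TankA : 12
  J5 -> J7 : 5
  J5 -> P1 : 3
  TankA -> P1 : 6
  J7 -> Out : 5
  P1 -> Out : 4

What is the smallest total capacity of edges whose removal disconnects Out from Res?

Augment Res→J5→J7→Out: bottleneck 5, flow now 5.
Augment Res→J5→P1→Out: bottleneck 3, flow now 8.
Augment Res→TankA→P1→Out: bottleneck 1, flow now 9.
No augmenting path remains; maximum flow = 9.
By max-flow min-cut, the minimum cut capacity equals the max flow.
In the residual graph, reachable from Res: {Res, J5, TankA, P1}.
Min-cut edges: J5→J7 (5), P1→Out (4); capacity 5 + 4 = 9.

9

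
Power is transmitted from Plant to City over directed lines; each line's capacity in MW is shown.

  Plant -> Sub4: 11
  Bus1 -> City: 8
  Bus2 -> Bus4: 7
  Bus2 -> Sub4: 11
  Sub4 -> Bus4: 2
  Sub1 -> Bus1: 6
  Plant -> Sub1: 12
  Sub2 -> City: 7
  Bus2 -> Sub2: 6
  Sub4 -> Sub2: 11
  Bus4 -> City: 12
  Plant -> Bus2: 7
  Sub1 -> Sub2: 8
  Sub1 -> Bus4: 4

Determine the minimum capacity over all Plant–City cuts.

Augment Plant→Sub4→Sub2→City: bottleneck 7, flow now 7.
Augment Plant→Sub4→Bus4→City: bottleneck 2, flow now 9.
Augment Plant→Bus2→Bus4→City: bottleneck 7, flow now 16.
Augment Plant→Sub1→Bus4→City: bottleneck 3, flow now 19.
Augment Plant→Sub1→Bus1→City: bottleneck 6, flow now 25.
No augmenting path remains; maximum flow = 25.
By max-flow min-cut, the minimum cut capacity equals the max flow.
In the residual graph, reachable from Plant: {Plant, Sub4, Bus2, Sub1, Sub2, Bus4}.
Min-cut edges: Sub1→Bus1 (6), Sub2→City (7), Bus4→City (12); capacity 6 + 7 + 12 = 25.

25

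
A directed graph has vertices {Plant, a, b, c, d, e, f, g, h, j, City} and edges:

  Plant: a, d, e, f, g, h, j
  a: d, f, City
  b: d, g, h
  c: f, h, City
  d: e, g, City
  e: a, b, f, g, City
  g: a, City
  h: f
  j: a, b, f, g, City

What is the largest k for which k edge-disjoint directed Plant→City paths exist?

Assign every edge capacity 1; by Menger, the answer equals the max flow.
Path Plant→a→City (+1); total 1.
Path Plant→d→City (+1); total 2.
Path Plant→e→City (+1); total 3.
Path Plant→g→City (+1); total 4.
Path Plant→j→City (+1); total 5.
No residual Plant→City path; max flow = 5.
Certifying cut of size 5: {Plant→a, Plant→d, Plant→e, Plant→g, Plant→j}.

5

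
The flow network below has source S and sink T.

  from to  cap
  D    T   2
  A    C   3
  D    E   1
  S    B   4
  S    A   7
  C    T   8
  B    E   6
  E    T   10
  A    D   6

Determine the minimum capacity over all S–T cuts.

Augment S→A→C→T: bottleneck 3, flow now 3.
Augment S→A→D→T: bottleneck 2, flow now 5.
Augment S→B→E→T: bottleneck 4, flow now 9.
Augment S→A→D→E→T: bottleneck 1, flow now 10.
No augmenting path remains; maximum flow = 10.
By max-flow min-cut, the minimum cut capacity equals the max flow.
In the residual graph, reachable from S: {S, A, D}.
Min-cut edges: S→B (4), A→C (3), D→E (1), D→T (2); capacity 4 + 3 + 1 + 2 = 10.

10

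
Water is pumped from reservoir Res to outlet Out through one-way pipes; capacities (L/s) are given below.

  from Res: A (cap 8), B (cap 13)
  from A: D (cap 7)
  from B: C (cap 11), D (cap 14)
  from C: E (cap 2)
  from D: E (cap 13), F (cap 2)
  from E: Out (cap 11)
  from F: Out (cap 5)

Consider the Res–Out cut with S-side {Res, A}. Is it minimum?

Given cut capacity: 13 + 7 = 20.
Augment Res→A→D→E→Out: bottleneck 7, flow now 7.
Augment Res→B→C→E→Out: bottleneck 2, flow now 9.
Augment Res→B→D→E→Out: bottleneck 2, flow now 11.
Augment Res→B→D→F→Out: bottleneck 2, flow now 13.
No augmenting path remains; maximum flow = 13.
In the residual graph, reachable from Res: {Res, A, B, C, D, E}.
Min-cut edges: D→F (2), E→Out (11); capacity 2 + 11 = 13.
Cut capacity 20 exceeds the max flow 13, so it is not minimum.

No — its capacity is 20, but the minimum cut has capacity 13.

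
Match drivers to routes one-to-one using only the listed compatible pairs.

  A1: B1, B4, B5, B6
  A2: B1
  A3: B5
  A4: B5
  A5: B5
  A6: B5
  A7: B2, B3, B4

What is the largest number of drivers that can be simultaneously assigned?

Unit-capacity flow: source→left, listed edges, right→sink; max matching = max flow.
Augmenting path A1→B1 (+1); matched 1.
Augmenting path A3→B5 (+1); matched 2.
Augmenting path A7→B2 (+1); matched 3.
Augmenting path A2→B1→A1→B4 (+1); matched 4.
No augmenting path remains; maximum matching = 4.
König certificate: {A1, A2, A7, B5} is a vertex cover of size 4 (every listed pair touches it), so no matching can be larger.

4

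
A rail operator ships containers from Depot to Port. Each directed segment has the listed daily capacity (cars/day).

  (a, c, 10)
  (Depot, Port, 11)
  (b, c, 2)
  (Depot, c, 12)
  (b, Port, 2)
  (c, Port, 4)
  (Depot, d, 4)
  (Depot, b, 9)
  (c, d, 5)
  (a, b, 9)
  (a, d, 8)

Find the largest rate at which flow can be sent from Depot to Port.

17

Augment Depot→Port: bottleneck 11, flow now 11.
Augment Depot→b→Port: bottleneck 2, flow now 13.
Augment Depot→c→Port: bottleneck 4, flow now 17.
No augmenting path remains; maximum flow = 17.
In the residual graph, reachable from Depot: {Depot, b, c, d}.
Min-cut edges: Depot→Port (11), b→Port (2), c→Port (4); capacity 11 + 2 + 4 = 17.
This cut is saturated, so no flow can exceed 17.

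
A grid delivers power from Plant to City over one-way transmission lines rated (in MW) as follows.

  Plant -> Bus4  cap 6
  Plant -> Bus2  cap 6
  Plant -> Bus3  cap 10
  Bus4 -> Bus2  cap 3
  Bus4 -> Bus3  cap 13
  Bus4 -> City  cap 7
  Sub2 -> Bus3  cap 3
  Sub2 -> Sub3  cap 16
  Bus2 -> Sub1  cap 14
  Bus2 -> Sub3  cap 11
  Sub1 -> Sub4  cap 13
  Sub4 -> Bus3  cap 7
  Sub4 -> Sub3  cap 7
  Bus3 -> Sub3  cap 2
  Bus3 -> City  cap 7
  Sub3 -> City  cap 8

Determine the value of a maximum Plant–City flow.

Augment Plant→Bus4→City: bottleneck 6, flow now 6.
Augment Plant→Bus3→City: bottleneck 7, flow now 13.
Augment Plant→Bus2→Sub3→City: bottleneck 6, flow now 19.
Augment Plant→Bus3→Sub3→City: bottleneck 2, flow now 21.
No augmenting path remains; maximum flow = 21.
In the residual graph, reachable from Plant: {Plant, Bus3}.
Min-cut edges: Plant→Bus4 (6), Plant→Bus2 (6), Bus3→Sub3 (2), Bus3→City (7); capacity 6 + 6 + 2 + 7 = 21.
This cut is saturated, so no flow can exceed 21.

21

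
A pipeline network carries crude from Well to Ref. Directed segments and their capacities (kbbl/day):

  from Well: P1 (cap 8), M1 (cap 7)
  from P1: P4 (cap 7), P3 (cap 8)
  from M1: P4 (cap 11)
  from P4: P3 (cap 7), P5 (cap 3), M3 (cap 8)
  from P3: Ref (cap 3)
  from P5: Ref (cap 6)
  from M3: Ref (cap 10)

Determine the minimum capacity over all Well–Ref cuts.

Augment Well→P1→P3→Ref: bottleneck 3, flow now 3.
Augment Well→P1→P4→P5→Ref: bottleneck 3, flow now 6.
Augment Well→P1→P4→M3→Ref: bottleneck 2, flow now 8.
Augment Well→M1→P4→M3→Ref: bottleneck 6, flow now 14.
No augmenting path remains; maximum flow = 14.
By max-flow min-cut, the minimum cut capacity equals the max flow.
In the residual graph, reachable from Well: {Well, P1, M1, P4, P3}.
Min-cut edges: P4→P5 (3), P4→M3 (8), P3→Ref (3); capacity 3 + 8 + 3 = 14.

14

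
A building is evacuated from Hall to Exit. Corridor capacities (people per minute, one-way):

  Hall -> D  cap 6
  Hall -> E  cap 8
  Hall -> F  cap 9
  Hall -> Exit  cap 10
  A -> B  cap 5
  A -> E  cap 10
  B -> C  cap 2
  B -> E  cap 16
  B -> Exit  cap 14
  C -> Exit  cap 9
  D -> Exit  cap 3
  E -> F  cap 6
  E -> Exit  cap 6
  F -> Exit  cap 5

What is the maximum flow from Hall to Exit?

24

Augment Hall→Exit: bottleneck 10, flow now 10.
Augment Hall→D→Exit: bottleneck 3, flow now 13.
Augment Hall→E→Exit: bottleneck 6, flow now 19.
Augment Hall→F→Exit: bottleneck 5, flow now 24.
No augmenting path remains; maximum flow = 24.
In the residual graph, reachable from Hall: {Hall, D, E, F}.
Min-cut edges: Hall→Exit (10), D→Exit (3), E→Exit (6), F→Exit (5); capacity 10 + 3 + 6 + 5 = 24.
This cut is saturated, so no flow can exceed 24.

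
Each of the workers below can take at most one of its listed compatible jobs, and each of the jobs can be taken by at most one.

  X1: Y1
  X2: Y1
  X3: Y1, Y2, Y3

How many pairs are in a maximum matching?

Unit-capacity flow: source→left, listed edges, right→sink; max matching = max flow.
Augmenting path X1→Y1 (+1); matched 1.
Augmenting path X3→Y2 (+1); matched 2.
No augmenting path remains; maximum matching = 2.
König certificate: {X3, Y1} is a vertex cover of size 2 (every listed pair touches it), so no matching can be larger.

2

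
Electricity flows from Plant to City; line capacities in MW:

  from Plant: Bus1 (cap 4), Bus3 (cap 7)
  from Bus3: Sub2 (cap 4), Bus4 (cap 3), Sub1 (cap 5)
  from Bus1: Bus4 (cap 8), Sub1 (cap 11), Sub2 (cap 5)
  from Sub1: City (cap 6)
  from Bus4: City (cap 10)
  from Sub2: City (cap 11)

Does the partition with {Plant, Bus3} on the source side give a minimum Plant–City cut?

No — its capacity is 16, but the minimum cut has capacity 11.

Given cut capacity: 4 + 5 + 3 + 4 = 16.
Augment Plant→Bus3→Sub1→City: bottleneck 5, flow now 5.
Augment Plant→Bus3→Bus4→City: bottleneck 2, flow now 7.
Augment Plant→Bus1→Sub1→City: bottleneck 1, flow now 8.
Augment Plant→Bus1→Bus4→City: bottleneck 3, flow now 11.
No augmenting path remains; maximum flow = 11.
In the residual graph, reachable from Plant: {Plant}.
Min-cut edges: Plant→Bus3 (7), Plant→Bus1 (4); capacity 7 + 4 = 11.
Cut capacity 16 exceeds the max flow 11, so it is not minimum.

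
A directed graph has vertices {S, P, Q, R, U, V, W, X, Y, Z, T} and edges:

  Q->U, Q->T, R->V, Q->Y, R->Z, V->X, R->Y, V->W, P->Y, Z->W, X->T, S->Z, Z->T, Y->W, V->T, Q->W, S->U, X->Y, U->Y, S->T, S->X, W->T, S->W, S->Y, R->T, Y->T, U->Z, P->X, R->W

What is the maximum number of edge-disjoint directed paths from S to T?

5

Assign every edge capacity 1; by Menger, the answer equals the max flow.
Path S→T (+1); total 1.
Path S→W→T (+1); total 2.
Path S→X→T (+1); total 3.
Path S→Y→T (+1); total 4.
Path S→Z→T (+1); total 5.
No residual S→T path; max flow = 5.
Certifying cut of size 5: {S→T, S→X, W→T, Y→T, Z→T}.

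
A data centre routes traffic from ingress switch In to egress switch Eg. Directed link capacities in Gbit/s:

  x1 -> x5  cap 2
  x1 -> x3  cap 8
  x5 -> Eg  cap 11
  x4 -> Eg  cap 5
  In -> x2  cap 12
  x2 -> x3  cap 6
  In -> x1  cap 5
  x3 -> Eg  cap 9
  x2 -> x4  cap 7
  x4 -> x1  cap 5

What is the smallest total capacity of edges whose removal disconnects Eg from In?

16

Augment In→x1→x3→Eg: bottleneck 5, flow now 5.
Augment In→x2→x3→Eg: bottleneck 4, flow now 9.
Augment In→x2→x4→Eg: bottleneck 5, flow now 14.
Augment In→x2→x3→x1→x5→Eg: bottleneck 2, flow now 16. (uses reverse residual edge)
No augmenting path remains; maximum flow = 16.
By max-flow min-cut, the minimum cut capacity equals the max flow.
In the residual graph, reachable from In: {In, x1, x2, x3, x4}.
Min-cut edges: x1→x5 (2), x3→Eg (9), x4→Eg (5); capacity 2 + 9 + 5 = 16.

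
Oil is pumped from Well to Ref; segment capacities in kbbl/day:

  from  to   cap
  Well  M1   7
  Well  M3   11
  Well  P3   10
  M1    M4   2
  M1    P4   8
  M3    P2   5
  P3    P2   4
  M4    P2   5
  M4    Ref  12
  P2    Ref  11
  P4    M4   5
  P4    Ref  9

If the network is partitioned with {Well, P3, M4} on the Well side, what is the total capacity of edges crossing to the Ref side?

Edges leaving {Well, P3, M4}: Well→M1 (7), Well→M3 (11), P3→P2 (4), M4→P2 (5), M4→Ref (12).
Cut capacity = 7 + 11 + 4 + 5 + 12 = 39.

39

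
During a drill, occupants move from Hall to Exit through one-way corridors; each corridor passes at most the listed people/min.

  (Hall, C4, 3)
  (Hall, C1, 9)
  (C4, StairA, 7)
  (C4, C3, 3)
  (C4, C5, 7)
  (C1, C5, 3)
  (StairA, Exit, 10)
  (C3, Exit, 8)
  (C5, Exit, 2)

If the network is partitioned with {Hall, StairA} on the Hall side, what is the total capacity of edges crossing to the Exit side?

22

Edges leaving {Hall, StairA}: Hall→C4 (3), Hall→C1 (9), StairA→Exit (10).
Cut capacity = 3 + 9 + 10 = 22.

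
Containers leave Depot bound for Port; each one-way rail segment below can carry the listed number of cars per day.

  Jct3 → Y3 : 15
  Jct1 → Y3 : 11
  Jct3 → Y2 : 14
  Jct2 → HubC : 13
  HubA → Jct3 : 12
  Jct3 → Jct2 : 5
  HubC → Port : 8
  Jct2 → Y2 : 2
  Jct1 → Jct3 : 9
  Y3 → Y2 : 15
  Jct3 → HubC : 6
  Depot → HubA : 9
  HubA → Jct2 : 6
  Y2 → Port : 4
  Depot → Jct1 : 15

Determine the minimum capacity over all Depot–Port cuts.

Augment Depot→Jct1→Jct3→HubC→Port: bottleneck 6, flow now 6.
Augment Depot→Jct1→Jct3→Y2→Port: bottleneck 3, flow now 9.
Augment Depot→Jct1→Y3→Y2→Port: bottleneck 1, flow now 10.
Augment Depot→HubA→Jct2→HubC→Port: bottleneck 2, flow now 12.
No augmenting path remains; maximum flow = 12.
By max-flow min-cut, the minimum cut capacity equals the max flow.
In the residual graph, reachable from Depot: {Depot, Jct1, HubA, Jct3, Y3, Jct2, HubC, Y2}.
Min-cut edges: HubC→Port (8), Y2→Port (4); capacity 8 + 4 = 12.

12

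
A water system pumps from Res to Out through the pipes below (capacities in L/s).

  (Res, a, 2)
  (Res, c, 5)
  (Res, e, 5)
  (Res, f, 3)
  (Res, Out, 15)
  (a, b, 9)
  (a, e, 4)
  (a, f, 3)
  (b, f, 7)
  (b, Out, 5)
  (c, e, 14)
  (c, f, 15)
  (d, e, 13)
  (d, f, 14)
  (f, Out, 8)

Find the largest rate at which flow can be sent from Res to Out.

Augment Res→Out: bottleneck 15, flow now 15.
Augment Res→f→Out: bottleneck 3, flow now 18.
Augment Res→a→b→Out: bottleneck 2, flow now 20.
Augment Res→c→f→Out: bottleneck 5, flow now 25.
No augmenting path remains; maximum flow = 25.
In the residual graph, reachable from Res: {Res, e}.
Min-cut edges: Res→a (2), Res→c (5), Res→f (3), Res→Out (15); capacity 2 + 5 + 3 + 15 = 25.
This cut is saturated, so no flow can exceed 25.

25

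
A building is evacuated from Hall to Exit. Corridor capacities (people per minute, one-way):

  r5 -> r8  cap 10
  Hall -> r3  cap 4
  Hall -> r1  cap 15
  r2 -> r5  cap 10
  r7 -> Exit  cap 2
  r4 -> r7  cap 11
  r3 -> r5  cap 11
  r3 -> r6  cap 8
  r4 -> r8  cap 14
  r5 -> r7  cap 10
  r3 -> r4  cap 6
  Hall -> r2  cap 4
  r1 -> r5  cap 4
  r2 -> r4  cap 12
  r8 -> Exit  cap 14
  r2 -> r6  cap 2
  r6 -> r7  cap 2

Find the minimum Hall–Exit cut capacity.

Augment Hall→r1→r5→r7→Exit: bottleneck 2, flow now 2.
Augment Hall→r1→r5→r8→Exit: bottleneck 2, flow now 4.
Augment Hall→r2→r4→r8→Exit: bottleneck 4, flow now 8.
Augment Hall→r3→r4→r8→Exit: bottleneck 4, flow now 12.
No augmenting path remains; maximum flow = 12.
By max-flow min-cut, the minimum cut capacity equals the max flow.
In the residual graph, reachable from Hall: {Hall, r1}.
Min-cut edges: Hall→r2 (4), Hall→r3 (4), r1→r5 (4); capacity 4 + 4 + 4 = 12.

12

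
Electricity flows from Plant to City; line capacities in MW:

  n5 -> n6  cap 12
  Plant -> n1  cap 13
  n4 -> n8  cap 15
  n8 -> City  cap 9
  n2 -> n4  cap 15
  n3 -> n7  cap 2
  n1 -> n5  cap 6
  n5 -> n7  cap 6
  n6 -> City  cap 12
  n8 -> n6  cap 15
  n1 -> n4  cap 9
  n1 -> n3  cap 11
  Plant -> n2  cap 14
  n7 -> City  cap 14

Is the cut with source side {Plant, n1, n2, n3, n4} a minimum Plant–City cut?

Given cut capacity: 6 + 2 + 15 = 23.
Augment Plant→n1→n3→n7→City: bottleneck 2, flow now 2.
Augment Plant→n1→n4→n8→City: bottleneck 9, flow now 11.
Augment Plant→n1→n5→n6→City: bottleneck 2, flow now 13.
Augment Plant→n2→n4→n8→n6→City: bottleneck 6, flow now 19.
Augment Plant→n2→n4→n1→n5→n6→City: bottleneck 4, flow now 23. (uses reverse residual edge)
No augmenting path remains; maximum flow = 23.
Cut capacity 23 equals the max flow, so it is a minimum cut.

Yes — it is a minimum cut (capacity 23).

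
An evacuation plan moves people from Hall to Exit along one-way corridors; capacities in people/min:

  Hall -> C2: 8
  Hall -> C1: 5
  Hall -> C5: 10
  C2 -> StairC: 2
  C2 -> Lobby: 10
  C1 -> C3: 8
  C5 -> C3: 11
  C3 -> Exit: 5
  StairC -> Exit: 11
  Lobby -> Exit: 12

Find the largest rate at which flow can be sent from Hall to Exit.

Augment Hall→C2→StairC→Exit: bottleneck 2, flow now 2.
Augment Hall→C2→Lobby→Exit: bottleneck 6, flow now 8.
Augment Hall→C1→C3→Exit: bottleneck 5, flow now 13.
No augmenting path remains; maximum flow = 13.
In the residual graph, reachable from Hall: {Hall, C1, C5, C3}.
Min-cut edges: Hall→C2 (8), C3→Exit (5); capacity 8 + 5 = 13.
This cut is saturated, so no flow can exceed 13.

13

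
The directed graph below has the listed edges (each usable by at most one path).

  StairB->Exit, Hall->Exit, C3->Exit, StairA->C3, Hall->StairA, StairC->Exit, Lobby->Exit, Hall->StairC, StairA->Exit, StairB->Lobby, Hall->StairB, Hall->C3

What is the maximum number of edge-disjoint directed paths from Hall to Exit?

5

Assign every edge capacity 1; by Menger, the answer equals the max flow.
Path Hall→Exit (+1); total 1.
Path Hall→StairA→Exit (+1); total 2.
Path Hall→StairC→Exit (+1); total 3.
Path Hall→C3→Exit (+1); total 4.
Path Hall→StairB→Exit (+1); total 5.
No residual Hall→Exit path; max flow = 5.
Certifying cut of size 5: {Hall→C3, Hall→Exit, Hall→StairA, Hall→StairB, Hall→StairC}.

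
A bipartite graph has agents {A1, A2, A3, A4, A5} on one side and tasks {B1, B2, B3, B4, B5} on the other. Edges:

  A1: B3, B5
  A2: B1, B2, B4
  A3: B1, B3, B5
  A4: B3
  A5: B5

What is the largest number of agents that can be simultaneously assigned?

Unit-capacity flow: source→left, listed edges, right→sink; max matching = max flow.
Augmenting path A1→B3 (+1); matched 1.
Augmenting path A2→B1 (+1); matched 2.
Augmenting path A3→B5 (+1); matched 3.
Augmenting path A5→B5→A3→B1→A2→B2 (+1); matched 4.
No augmenting path remains; maximum matching = 4.
König certificate: {A2, A3, B3, B5} is a vertex cover of size 4 (every listed pair touches it), so no matching can be larger.

4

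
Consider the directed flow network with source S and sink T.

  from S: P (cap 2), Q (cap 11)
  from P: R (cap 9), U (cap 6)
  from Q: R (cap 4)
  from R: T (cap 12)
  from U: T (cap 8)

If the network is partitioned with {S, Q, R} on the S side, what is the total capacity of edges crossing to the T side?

14

Edges leaving {S, Q, R}: S→P (2), R→T (12).
Cut capacity = 2 + 12 = 14.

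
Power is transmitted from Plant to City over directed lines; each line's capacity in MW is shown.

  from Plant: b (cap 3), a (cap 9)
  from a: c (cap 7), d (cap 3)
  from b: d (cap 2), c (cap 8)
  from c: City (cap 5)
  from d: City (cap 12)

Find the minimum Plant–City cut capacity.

10

Augment Plant→a→c→City: bottleneck 5, flow now 5.
Augment Plant→a→d→City: bottleneck 3, flow now 8.
Augment Plant→b→d→City: bottleneck 2, flow now 10.
No augmenting path remains; maximum flow = 10.
By max-flow min-cut, the minimum cut capacity equals the max flow.
In the residual graph, reachable from Plant: {Plant, a, b, c}.
Min-cut edges: a→d (3), b→d (2), c→City (5); capacity 3 + 2 + 5 = 10.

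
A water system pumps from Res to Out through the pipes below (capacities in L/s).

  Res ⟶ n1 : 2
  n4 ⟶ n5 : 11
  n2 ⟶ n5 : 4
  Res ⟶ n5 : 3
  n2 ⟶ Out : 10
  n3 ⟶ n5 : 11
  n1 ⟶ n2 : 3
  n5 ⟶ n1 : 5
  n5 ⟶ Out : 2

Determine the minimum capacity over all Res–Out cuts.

5

Augment Res→n5→Out: bottleneck 2, flow now 2.
Augment Res→n1→n2→Out: bottleneck 2, flow now 4.
Augment Res→n5→n1→n2→Out: bottleneck 1, flow now 5.
No augmenting path remains; maximum flow = 5.
By max-flow min-cut, the minimum cut capacity equals the max flow.
In the residual graph, reachable from Res: {Res}.
Min-cut edges: Res→n1 (2), Res→n5 (3); capacity 2 + 3 = 5.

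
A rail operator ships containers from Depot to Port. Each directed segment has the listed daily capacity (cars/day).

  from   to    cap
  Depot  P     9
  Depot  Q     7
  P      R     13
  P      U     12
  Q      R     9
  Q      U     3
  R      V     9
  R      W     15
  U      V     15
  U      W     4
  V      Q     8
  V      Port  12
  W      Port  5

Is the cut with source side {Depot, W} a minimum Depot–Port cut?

Given cut capacity: 9 + 7 + 5 = 21.
Augment Depot→P→R→V→Port: bottleneck 9, flow now 9.
Augment Depot→Q→R→W→Port: bottleneck 5, flow now 14.
Augment Depot→Q→U→V→Port: bottleneck 2, flow now 16.
No augmenting path remains; maximum flow = 16.
In the residual graph, reachable from Depot: {Depot}.
Min-cut edges: Depot→P (9), Depot→Q (7); capacity 9 + 7 = 16.
Cut capacity 21 exceeds the max flow 16, so it is not minimum.

No — its capacity is 21, but the minimum cut has capacity 16.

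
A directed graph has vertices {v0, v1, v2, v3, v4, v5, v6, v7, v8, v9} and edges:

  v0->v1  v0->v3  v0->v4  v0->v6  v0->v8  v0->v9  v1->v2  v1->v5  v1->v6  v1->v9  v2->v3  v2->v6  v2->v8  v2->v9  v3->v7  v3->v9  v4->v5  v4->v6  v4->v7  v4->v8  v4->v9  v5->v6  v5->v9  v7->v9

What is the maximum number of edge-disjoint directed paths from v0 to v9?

4

Assign every edge capacity 1; by Menger, the answer equals the max flow.
Path v0→v9 (+1); total 1.
Path v0→v1→v9 (+1); total 2.
Path v0→v3→v9 (+1); total 3.
Path v0→v4→v9 (+1); total 4.
No residual v0→v9 path; max flow = 4.
Certifying cut of size 4: {v0→v1, v0→v3, v0→v4, v0→v9}.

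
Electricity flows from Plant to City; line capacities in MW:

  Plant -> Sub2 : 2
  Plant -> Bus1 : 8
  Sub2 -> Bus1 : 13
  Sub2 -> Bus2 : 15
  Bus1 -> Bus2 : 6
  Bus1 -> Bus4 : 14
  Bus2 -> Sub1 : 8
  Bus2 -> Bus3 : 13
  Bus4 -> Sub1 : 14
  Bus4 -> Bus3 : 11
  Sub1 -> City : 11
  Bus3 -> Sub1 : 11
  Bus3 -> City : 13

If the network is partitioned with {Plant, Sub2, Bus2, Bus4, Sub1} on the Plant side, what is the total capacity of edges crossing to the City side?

Edges leaving {Plant, Sub2, Bus2, Bus4, Sub1}: Plant→Bus1 (8), Sub2→Bus1 (13), Bus2→Bus3 (13), Bus4→Bus3 (11), Sub1→City (11).
Cut capacity = 8 + 13 + 13 + 11 + 11 = 56.

56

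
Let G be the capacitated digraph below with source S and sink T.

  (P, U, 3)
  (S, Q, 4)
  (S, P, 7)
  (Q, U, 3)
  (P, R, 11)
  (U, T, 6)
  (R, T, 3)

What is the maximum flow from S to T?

9

Augment S→P→R→T: bottleneck 3, flow now 3.
Augment S→P→U→T: bottleneck 3, flow now 6.
Augment S→Q→U→T: bottleneck 3, flow now 9.
No augmenting path remains; maximum flow = 9.
In the residual graph, reachable from S: {S, P, Q, R}.
Min-cut edges: P→U (3), Q→U (3), R→T (3); capacity 3 + 3 + 3 = 9.
This cut is saturated, so no flow can exceed 9.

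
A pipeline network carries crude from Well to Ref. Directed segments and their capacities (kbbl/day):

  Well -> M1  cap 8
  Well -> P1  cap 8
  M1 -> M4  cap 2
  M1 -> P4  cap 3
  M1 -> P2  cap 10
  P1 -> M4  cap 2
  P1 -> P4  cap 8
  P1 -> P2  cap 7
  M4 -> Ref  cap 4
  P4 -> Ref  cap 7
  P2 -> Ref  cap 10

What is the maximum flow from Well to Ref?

16

Augment Well→M1→M4→Ref: bottleneck 2, flow now 2.
Augment Well→M1→P4→Ref: bottleneck 3, flow now 5.
Augment Well→M1→P2→Ref: bottleneck 3, flow now 8.
Augment Well→P1→M4→Ref: bottleneck 2, flow now 10.
Augment Well→P1→P4→Ref: bottleneck 4, flow now 14.
Augment Well→P1→P2→Ref: bottleneck 2, flow now 16.
No augmenting path remains; maximum flow = 16.
In the residual graph, reachable from Well: {Well}.
Min-cut edges: Well→M1 (8), Well→P1 (8); capacity 8 + 8 = 16.
This cut is saturated, so no flow can exceed 16.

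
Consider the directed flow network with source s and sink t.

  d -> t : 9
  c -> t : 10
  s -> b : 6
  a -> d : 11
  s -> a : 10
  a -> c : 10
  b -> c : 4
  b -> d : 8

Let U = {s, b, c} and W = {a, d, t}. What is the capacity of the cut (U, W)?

Edges leaving {s, b, c}: s→a (10), b→d (8), c→t (10).
Cut capacity = 10 + 8 + 10 = 28.

28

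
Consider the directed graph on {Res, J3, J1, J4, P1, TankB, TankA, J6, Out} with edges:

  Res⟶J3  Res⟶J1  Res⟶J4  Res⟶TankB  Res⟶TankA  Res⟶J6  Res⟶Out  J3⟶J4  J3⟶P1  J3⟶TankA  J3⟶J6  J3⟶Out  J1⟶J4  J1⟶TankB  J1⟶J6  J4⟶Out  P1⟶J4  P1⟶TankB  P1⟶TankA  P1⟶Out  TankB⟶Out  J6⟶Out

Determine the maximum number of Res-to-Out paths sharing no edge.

Assign every edge capacity 1; by Menger, the answer equals the max flow.
Path Res→Out (+1); total 1.
Path Res→J3→Out (+1); total 2.
Path Res→J4→Out (+1); total 3.
Path Res→TankB→Out (+1); total 4.
Path Res→J6→Out (+1); total 5.
No residual Res→Out path; max flow = 5.
Certifying cut of size 5: {J4→Out, J6→Out, Res→J3, Res→Out, TankB→Out}.

5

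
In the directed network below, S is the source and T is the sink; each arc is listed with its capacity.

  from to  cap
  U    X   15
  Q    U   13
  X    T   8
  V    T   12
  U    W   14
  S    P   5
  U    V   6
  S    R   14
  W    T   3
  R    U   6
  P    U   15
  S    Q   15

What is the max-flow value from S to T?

17

Augment S→P→U→V→T: bottleneck 5, flow now 5.
Augment S→Q→U→V→T: bottleneck 1, flow now 6.
Augment S→Q→U→W→T: bottleneck 3, flow now 9.
Augment S→Q→U→X→T: bottleneck 8, flow now 17.
No augmenting path remains; maximum flow = 17.
In the residual graph, reachable from S: {S, P, Q, R, U, W, X}.
Min-cut edges: U→V (6), W→T (3), X→T (8); capacity 6 + 3 + 8 = 17.
This cut is saturated, so no flow can exceed 17.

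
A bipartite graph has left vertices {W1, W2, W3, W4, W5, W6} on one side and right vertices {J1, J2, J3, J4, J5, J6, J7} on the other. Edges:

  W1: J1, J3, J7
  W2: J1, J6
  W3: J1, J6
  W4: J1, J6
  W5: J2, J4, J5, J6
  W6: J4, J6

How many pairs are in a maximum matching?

5

Unit-capacity flow: source→left, listed edges, right→sink; max matching = max flow.
Augmenting path W1→J1 (+1); matched 1.
Augmenting path W2→J6 (+1); matched 2.
Augmenting path W5→J2 (+1); matched 3.
Augmenting path W6→J4 (+1); matched 4.
Augmenting path W3→J1→W1→J3 (+1); matched 5.
No augmenting path remains; maximum matching = 5.
König certificate: {W1, W5, W6, J1, J6} is a vertex cover of size 5 (every listed pair touches it), so no matching can be larger.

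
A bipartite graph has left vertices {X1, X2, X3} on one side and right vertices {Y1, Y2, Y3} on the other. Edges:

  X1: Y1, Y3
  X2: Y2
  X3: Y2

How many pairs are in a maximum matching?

2

Unit-capacity flow: source→left, listed edges, right→sink; max matching = max flow.
Augmenting path X1→Y1 (+1); matched 1.
Augmenting path X2→Y2 (+1); matched 2.
No augmenting path remains; maximum matching = 2.
König certificate: {X1, Y2} is a vertex cover of size 2 (every listed pair touches it), so no matching can be larger.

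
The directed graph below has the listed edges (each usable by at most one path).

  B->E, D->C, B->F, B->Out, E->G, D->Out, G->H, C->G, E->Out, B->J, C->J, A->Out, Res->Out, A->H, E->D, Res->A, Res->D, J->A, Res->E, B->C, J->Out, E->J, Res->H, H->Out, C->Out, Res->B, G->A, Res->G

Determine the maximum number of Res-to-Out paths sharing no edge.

6

Assign every edge capacity 1; by Menger, the answer equals the max flow.
Path Res→Out (+1); total 1.
Path Res→A→Out (+1); total 2.
Path Res→B→Out (+1); total 3.
Path Res→D→Out (+1); total 4.
Path Res→E→Out (+1); total 5.
Path Res→H→Out (+1); total 6.
No residual Res→Out path; max flow = 6.
Certifying cut of size 6: {A→Out, H→Out, Res→B, Res→D, Res→E, Res→Out}.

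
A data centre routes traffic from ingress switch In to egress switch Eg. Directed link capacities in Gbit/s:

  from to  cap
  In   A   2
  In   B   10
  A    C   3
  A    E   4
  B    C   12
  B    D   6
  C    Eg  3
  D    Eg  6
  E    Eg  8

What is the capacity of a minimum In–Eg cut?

Augment In→A→C→Eg: bottleneck 2, flow now 2.
Augment In→B→C→Eg: bottleneck 1, flow now 3.
Augment In→B→D→Eg: bottleneck 6, flow now 9.
Augment In→B→C→A→E→Eg: bottleneck 2, flow now 11. (uses reverse residual edge)
No augmenting path remains; maximum flow = 11.
By max-flow min-cut, the minimum cut capacity equals the max flow.
In the residual graph, reachable from In: {In, B, C}.
Min-cut edges: In→A (2), B→D (6), C→Eg (3); capacity 2 + 6 + 3 = 11.

11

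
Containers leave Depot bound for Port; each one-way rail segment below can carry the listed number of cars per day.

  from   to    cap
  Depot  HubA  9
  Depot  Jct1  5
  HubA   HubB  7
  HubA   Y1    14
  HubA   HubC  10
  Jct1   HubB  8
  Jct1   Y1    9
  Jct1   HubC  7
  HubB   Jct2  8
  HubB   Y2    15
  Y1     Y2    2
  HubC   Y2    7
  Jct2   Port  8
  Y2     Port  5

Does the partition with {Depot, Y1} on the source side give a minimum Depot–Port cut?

Given cut capacity: 9 + 5 + 2 = 16.
Augment Depot→HubA→HubB→Jct2→Port: bottleneck 7, flow now 7.
Augment Depot→HubA→Y1→Y2→Port: bottleneck 2, flow now 9.
Augment Depot→Jct1→HubB→Jct2→Port: bottleneck 1, flow now 10.
Augment Depot→Jct1→HubB→Y2→Port: bottleneck 3, flow now 13.
No augmenting path remains; maximum flow = 13.
In the residual graph, reachable from Depot: {Depot, HubA, Jct1, HubB, Y1, HubC, Y2}.
Min-cut edges: HubB→Jct2 (8), Y2→Port (5); capacity 8 + 5 = 13.
Cut capacity 16 exceeds the max flow 13, so it is not minimum.

No — its capacity is 16, but the minimum cut has capacity 13.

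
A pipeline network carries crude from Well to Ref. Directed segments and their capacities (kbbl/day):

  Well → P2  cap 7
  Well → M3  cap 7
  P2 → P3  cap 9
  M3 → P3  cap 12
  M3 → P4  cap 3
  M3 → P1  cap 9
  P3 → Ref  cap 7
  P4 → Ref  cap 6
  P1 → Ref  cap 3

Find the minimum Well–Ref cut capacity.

13

Augment Well→P2→P3→Ref: bottleneck 7, flow now 7.
Augment Well→M3→P4→Ref: bottleneck 3, flow now 10.
Augment Well→M3→P1→Ref: bottleneck 3, flow now 13.
No augmenting path remains; maximum flow = 13.
By max-flow min-cut, the minimum cut capacity equals the max flow.
In the residual graph, reachable from Well: {Well, P2, M3, P3, P1}.
Min-cut edges: M3→P4 (3), P3→Ref (7), P1→Ref (3); capacity 3 + 7 + 3 = 13.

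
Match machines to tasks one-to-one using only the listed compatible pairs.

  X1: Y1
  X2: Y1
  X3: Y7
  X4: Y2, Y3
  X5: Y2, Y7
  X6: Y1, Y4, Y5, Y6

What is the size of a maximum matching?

5

Unit-capacity flow: source→left, listed edges, right→sink; max matching = max flow.
Augmenting path X1→Y1 (+1); matched 1.
Augmenting path X3→Y7 (+1); matched 2.
Augmenting path X4→Y2 (+1); matched 3.
Augmenting path X6→Y4 (+1); matched 4.
Augmenting path X5→Y2→X4→Y3 (+1); matched 5.
No augmenting path remains; maximum matching = 5.
König certificate: {X3, X4, X5, X6, Y1} is a vertex cover of size 5 (every listed pair touches it), so no matching can be larger.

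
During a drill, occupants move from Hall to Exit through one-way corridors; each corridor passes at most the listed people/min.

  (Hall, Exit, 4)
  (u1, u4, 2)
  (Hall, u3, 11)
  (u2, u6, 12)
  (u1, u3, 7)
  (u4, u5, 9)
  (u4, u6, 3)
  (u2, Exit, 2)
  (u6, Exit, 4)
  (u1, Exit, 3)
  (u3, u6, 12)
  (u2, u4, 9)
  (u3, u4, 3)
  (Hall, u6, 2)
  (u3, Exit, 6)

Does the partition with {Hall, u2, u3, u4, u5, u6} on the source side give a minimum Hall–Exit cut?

No — its capacity is 16, but the minimum cut has capacity 14.

Given cut capacity: 4 + 2 + 6 + 4 = 16.
Augment Hall→Exit: bottleneck 4, flow now 4.
Augment Hall→u3→Exit: bottleneck 6, flow now 10.
Augment Hall→u6→Exit: bottleneck 2, flow now 12.
Augment Hall→u3→u6→Exit: bottleneck 2, flow now 14.
No augmenting path remains; maximum flow = 14.
In the residual graph, reachable from Hall: {Hall, u3, u4, u5, u6}.
Min-cut edges: Hall→Exit (4), u3→Exit (6), u6→Exit (4); capacity 4 + 6 + 4 = 14.
Cut capacity 16 exceeds the max flow 14, so it is not minimum.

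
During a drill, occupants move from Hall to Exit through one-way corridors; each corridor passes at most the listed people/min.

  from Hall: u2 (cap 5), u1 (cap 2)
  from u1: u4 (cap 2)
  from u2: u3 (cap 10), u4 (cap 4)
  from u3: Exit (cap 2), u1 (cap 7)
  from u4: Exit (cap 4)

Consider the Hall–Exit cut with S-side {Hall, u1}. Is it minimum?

No — its capacity is 7, but the minimum cut has capacity 6.

Given cut capacity: 5 + 2 = 7.
Augment Hall→u1→u4→Exit: bottleneck 2, flow now 2.
Augment Hall→u2→u3→Exit: bottleneck 2, flow now 4.
Augment Hall→u2→u4→Exit: bottleneck 2, flow now 6.
No augmenting path remains; maximum flow = 6.
In the residual graph, reachable from Hall: {Hall, u1, u2, u3, u4}.
Min-cut edges: u3→Exit (2), u4→Exit (4); capacity 2 + 4 = 6.
Cut capacity 7 exceeds the max flow 6, so it is not minimum.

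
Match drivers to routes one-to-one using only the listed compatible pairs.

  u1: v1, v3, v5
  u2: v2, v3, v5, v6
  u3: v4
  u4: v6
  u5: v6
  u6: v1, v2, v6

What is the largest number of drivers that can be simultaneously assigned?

Unit-capacity flow: source→left, listed edges, right→sink; max matching = max flow.
Augmenting path u1→v1 (+1); matched 1.
Augmenting path u2→v2 (+1); matched 2.
Augmenting path u3→v4 (+1); matched 3.
Augmenting path u4→v6 (+1); matched 4.
Augmenting path u6→v1→u1→v3 (+1); matched 5.
No augmenting path remains; maximum matching = 5.
König certificate: {u1, u2, u3, u6, v6} is a vertex cover of size 5 (every listed pair touches it), so no matching can be larger.

5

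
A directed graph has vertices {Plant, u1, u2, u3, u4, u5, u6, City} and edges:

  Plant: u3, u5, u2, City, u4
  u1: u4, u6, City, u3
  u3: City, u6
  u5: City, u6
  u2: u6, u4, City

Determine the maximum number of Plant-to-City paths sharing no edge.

4

Assign every edge capacity 1; by Menger, the answer equals the max flow.
Path Plant→City (+1); total 1.
Path Plant→u2→City (+1); total 2.
Path Plant→u3→City (+1); total 3.
Path Plant→u5→City (+1); total 4.
No residual Plant→City path; max flow = 4.
Certifying cut of size 4: {Plant→City, Plant→u2, Plant→u3, Plant→u5}.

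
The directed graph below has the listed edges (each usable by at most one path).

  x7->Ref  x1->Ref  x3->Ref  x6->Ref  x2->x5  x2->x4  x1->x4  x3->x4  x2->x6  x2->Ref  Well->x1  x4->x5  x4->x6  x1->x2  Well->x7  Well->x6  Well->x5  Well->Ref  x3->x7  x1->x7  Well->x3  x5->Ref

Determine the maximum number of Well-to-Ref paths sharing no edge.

6

Assign every edge capacity 1; by Menger, the answer equals the max flow.
Path Well→Ref (+1); total 1.
Path Well→x1→Ref (+1); total 2.
Path Well→x3→Ref (+1); total 3.
Path Well→x5→Ref (+1); total 4.
Path Well→x6→Ref (+1); total 5.
Path Well→x7→Ref (+1); total 6.
No residual Well→Ref path; max flow = 6.
Certifying cut of size 6: {Well→Ref, Well→x1, Well→x3, Well→x5, Well→x6, Well→x7}.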